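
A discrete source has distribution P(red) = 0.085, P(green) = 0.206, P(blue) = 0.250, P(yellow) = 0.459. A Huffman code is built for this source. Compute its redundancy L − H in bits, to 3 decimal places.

Entropy H = −Σ p log₂ p ≈ 1.7875 bits.
Huffman merges: 17/200+103/500→291/1000; 1/4+291/1000→541/1000; 459/1000+541/1000→1. L = 229/125 ≈ 1.8320.
L − H = 1.8320 − 1.7875 = 0.045 bits.

0.045 bits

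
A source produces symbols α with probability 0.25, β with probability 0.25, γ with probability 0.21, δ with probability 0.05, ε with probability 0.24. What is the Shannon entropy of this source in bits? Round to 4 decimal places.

H = −Σ pᵢ log₂ pᵢ.
−0.25·log₂(0.25) = 0.5000
−0.25·log₂(0.25) = 0.5000
−0.21·log₂(0.21) = 0.4728
−0.05·log₂(0.05) = 0.2161
−0.24·log₂(0.24) = 0.4941
Sum ≈ 2.1831 → 2.1831 bits.

2.1831 bits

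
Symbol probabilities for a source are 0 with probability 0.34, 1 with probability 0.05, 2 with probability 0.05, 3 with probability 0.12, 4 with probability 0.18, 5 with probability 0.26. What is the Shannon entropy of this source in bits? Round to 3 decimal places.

2.279 bits

H = −Σ pᵢ log₂ pᵢ.
−0.34·log₂(0.34) = 0.5292
−0.05·log₂(0.05) = 0.2161
−0.05·log₂(0.05) = 0.2161
−0.12·log₂(0.12) = 0.3671
−0.18·log₂(0.18) = 0.4453
−0.26·log₂(0.26) = 0.5053
Sum ≈ 2.2790 → 2.279 bits.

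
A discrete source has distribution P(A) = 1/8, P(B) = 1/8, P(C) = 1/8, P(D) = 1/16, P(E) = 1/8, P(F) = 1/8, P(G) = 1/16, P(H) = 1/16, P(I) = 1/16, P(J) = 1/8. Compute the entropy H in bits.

Each probability is a power of 1/2, so log₂(1/p) is an integer.
H = Σ p·log₂(1/p) = 1/8·3 + 1/8·3 + 1/8·3 + 1/16·4 + 1/8·3 + 1/8·3 + 1/16·4 + 1/16·4 + 1/16·4 + 1/8·3 = 3.25 bits.

3.25 bits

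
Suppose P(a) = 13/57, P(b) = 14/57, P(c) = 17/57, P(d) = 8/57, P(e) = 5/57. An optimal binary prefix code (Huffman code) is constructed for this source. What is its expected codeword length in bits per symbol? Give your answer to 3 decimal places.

Repeatedly combine the two least-probable nodes; the expected code length is the sum of the merged weights.
merge 5/57 + 8/57 → 13/57
merge 13/57 + 13/57 → 26/57
merge 14/57 + 17/57 → 31/57
merge 26/57 + 31/57 → 1
L = 13/57 + 26/57 + 31/57 + 1 = 127/57 ≈ 2.228 bits/symbol.

2.228 bits/symbol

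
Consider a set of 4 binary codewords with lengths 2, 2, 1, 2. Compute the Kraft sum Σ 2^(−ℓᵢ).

1.25

With common denominator 2^2 = 4: Σ 2^(−ℓᵢ) = 1/4 + 1/4 + 2/4 + 1/4 = 5/4 = 1.25.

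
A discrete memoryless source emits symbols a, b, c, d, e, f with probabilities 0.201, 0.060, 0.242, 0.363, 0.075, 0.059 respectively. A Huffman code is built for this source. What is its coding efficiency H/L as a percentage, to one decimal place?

Entropy H = −Σ p log₂ p ≈ 2.2560 bits.
Huffman merges: 59/1000+3/50→119/1000; 3/40+119/1000→97/500; 97/500+201/1000→79/200; 121/500+363/1000→121/200; 79/200+121/200→1. L = 2313/1000 ≈ 2.3130.
Efficiency = H/L = 2.2560/2.3130 = 97.5%.

97.5%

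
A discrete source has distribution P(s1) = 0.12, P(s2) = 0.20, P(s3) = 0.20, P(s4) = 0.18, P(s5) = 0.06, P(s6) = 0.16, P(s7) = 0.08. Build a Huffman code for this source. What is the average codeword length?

2.74 bits/symbol

Repeatedly combine the two least-probable nodes; the expected code length is the sum of the merged weights.
merge 3/50 + 2/25 → 7/50
merge 3/25 + 7/50 → 13/50
merge 4/25 + 9/50 → 17/50
merge 1/5 + 1/5 → 2/5
merge 13/50 + 17/50 → 3/5
merge 2/5 + 3/5 → 1
L = 7/50 + 13/50 + 17/50 + 2/5 + 3/5 + 1 = 137/50 = 2.74 bits/symbol.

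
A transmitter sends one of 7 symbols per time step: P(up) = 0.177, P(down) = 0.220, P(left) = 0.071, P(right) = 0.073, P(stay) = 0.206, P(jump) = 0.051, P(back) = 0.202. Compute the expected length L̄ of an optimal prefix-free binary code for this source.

2.689 bits/symbol

Repeatedly combine the two least-probable nodes; the expected code length is the sum of the merged weights.
merge 51/1000 + 71/1000 → 61/500
merge 73/1000 + 61/500 → 39/200
merge 177/1000 + 39/200 → 93/250
merge 101/500 + 103/500 → 51/125
merge 11/50 + 93/250 → 74/125
merge 51/125 + 74/125 → 1
L = 61/500 + 39/200 + 93/250 + 51/125 + 74/125 + 1 = 2689/1000 = 2.689 bits/symbol.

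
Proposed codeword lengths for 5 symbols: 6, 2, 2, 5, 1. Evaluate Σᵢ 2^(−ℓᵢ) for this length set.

1.046875

With common denominator 2^6 = 64: Σ 2^(−ℓᵢ) = 1/64 + 16/64 + 16/64 + 2/64 + 32/64 = 67/64 = 1.046875.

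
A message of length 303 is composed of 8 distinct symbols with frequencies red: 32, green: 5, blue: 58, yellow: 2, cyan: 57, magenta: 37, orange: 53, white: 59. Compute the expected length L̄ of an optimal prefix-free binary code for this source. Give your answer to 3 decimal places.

2.766 bits/symbol

Probabilities are the counts divided by 303.
Repeatedly combine the two least-probable nodes; the expected code length is the sum of the merged weights.
merge 2/303 + 5/303 → 7/303
merge 7/303 + 32/303 → 13/101
merge 37/303 + 13/101 → 76/303
merge 53/303 + 19/101 → 110/303
merge 58/303 + 59/303 → 39/101
merge 76/303 + 110/303 → 62/101
merge 39/101 + 62/101 → 1
L = 7/303 + 13/101 + 76/303 + 110/303 + 39/101 + 62/101 + 1 = 838/303 ≈ 2.766 bits/symbol.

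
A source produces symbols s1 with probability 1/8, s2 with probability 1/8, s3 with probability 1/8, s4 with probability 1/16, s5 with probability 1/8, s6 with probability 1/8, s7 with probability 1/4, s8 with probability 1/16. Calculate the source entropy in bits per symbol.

Each probability is a power of 1/2, so log₂(1/p) is an integer.
H = Σ p·log₂(1/p) = 1/8·3 + 1/8·3 + 1/8·3 + 1/16·4 + 1/8·3 + 1/8·3 + 1/4·2 + 1/16·4 = 2.875 bits.

2.875 bits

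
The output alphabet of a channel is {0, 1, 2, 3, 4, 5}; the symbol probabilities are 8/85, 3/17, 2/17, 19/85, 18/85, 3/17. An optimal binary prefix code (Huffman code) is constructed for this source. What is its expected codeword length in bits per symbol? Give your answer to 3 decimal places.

2.565 bits/symbol

Repeatedly combine the two least-probable nodes; the expected code length is the sum of the merged weights.
merge 8/85 + 2/17 → 18/85
merge 3/17 + 3/17 → 6/17
merge 18/85 + 18/85 → 36/85
merge 19/85 + 6/17 → 49/85
merge 36/85 + 49/85 → 1
L = 18/85 + 6/17 + 36/85 + 49/85 + 1 = 218/85 ≈ 2.565 bits/symbol.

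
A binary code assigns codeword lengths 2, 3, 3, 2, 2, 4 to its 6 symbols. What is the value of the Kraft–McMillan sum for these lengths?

With common denominator 2^4 = 16: Σ 2^(−ℓᵢ) = 4/16 + 2/16 + 2/16 + 4/16 + 4/16 + 1/16 = 17/16 = 1.0625.

1.0625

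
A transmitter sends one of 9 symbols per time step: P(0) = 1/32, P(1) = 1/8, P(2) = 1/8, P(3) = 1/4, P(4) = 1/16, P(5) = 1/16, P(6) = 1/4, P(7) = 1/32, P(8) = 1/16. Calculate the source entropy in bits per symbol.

Each probability is a power of 1/2, so log₂(1/p) is an integer.
H = Σ p·log₂(1/p) = 1/32·5 + 1/8·3 + 1/8·3 + 1/4·2 + 1/16·4 + 1/16·4 + 1/4·2 + 1/32·5 + 1/16·4 = 2.8125 bits.

2.8125 bits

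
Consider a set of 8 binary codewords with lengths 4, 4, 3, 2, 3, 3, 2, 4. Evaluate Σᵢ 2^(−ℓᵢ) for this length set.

1.0625

With common denominator 2^4 = 16: Σ 2^(−ℓᵢ) = 1/16 + 1/16 + 2/16 + 4/16 + 2/16 + 2/16 + 4/16 + 1/16 = 17/16 = 1.0625.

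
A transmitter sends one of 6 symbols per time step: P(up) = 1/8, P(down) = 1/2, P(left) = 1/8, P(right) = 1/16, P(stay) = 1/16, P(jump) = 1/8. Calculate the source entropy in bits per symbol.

Each probability is a power of 1/2, so log₂(1/p) is an integer.
H = Σ p·log₂(1/p) = 1/8·3 + 1/2·1 + 1/8·3 + 1/16·4 + 1/16·4 + 1/8·3 = 2.125 bits.

2.125 bits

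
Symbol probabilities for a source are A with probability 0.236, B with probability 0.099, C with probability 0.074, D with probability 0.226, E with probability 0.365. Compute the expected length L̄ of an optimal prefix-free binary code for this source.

Repeatedly combine the two least-probable nodes; the expected code length is the sum of the merged weights.
merge 37/500 + 99/1000 → 173/1000
merge 173/1000 + 113/500 → 399/1000
merge 59/250 + 73/200 → 601/1000
merge 399/1000 + 601/1000 → 1
L = 173/1000 + 399/1000 + 601/1000 + 1 = 2173/1000 = 2.173 bits/symbol.

2.173 bits/symbol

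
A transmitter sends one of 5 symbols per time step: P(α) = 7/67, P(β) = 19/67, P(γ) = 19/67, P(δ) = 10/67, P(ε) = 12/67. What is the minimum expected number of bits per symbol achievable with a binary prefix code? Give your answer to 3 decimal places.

2.254 bits/symbol

Repeatedly combine the two least-probable nodes; the expected code length is the sum of the merged weights.
merge 7/67 + 10/67 → 17/67
merge 12/67 + 17/67 → 29/67
merge 19/67 + 19/67 → 38/67
merge 29/67 + 38/67 → 1
L = 17/67 + 29/67 + 38/67 + 1 = 151/67 ≈ 2.254 bits/symbol.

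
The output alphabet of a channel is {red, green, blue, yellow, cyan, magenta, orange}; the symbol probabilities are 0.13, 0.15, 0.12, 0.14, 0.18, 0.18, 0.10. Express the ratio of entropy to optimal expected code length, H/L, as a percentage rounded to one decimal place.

Entropy H = −Σ p log₂ p ≈ 2.7802 bits.
Huffman merges: 1/10+3/25→11/50; 13/100+7/50→27/100; 3/20+9/50→33/100; 9/50+11/50→2/5; 27/100+33/100→3/5; 2/5+3/5→1. L = 141/50 ≈ 2.8200.
Efficiency = H/L = 2.7802/2.8200 = 98.6%.

98.6%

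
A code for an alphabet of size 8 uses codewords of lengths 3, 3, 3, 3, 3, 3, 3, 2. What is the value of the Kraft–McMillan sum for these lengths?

1.125

With common denominator 2^3 = 8: Σ 2^(−ℓᵢ) = 1/8 + 1/8 + 1/8 + 1/8 + 1/8 + 1/8 + 1/8 + 2/8 = 9/8 = 1.125.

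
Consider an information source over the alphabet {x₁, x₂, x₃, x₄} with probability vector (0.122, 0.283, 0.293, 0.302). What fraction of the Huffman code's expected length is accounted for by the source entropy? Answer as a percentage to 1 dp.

Entropy H = −Σ p log₂ p ≈ 1.9262 bits.
Huffman merges: 61/500+283/1000→81/200; 293/1000+151/500→119/200; 81/200+119/200→1. L = 2 ≈ 2.0000.
Efficiency = H/L = 1.9262/2.0000 = 96.3%.

96.3%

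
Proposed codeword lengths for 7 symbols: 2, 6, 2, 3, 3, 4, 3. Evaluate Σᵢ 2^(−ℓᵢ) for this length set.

0.953125

With common denominator 2^6 = 64: Σ 2^(−ℓᵢ) = 16/64 + 1/64 + 16/64 + 8/64 + 8/64 + 4/64 + 8/64 = 61/64 = 0.953125.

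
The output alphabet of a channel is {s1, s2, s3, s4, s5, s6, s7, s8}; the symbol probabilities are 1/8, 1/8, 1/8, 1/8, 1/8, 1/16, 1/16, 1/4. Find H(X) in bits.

2.875 bits

Each probability is a power of 1/2, so log₂(1/p) is an integer.
H = Σ p·log₂(1/p) = 1/8·3 + 1/8·3 + 1/8·3 + 1/8·3 + 1/8·3 + 1/16·4 + 1/16·4 + 1/4·2 = 2.875 bits.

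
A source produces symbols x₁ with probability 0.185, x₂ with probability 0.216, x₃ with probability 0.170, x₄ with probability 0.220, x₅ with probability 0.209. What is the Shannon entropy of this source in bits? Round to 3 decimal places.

2.315 bits

H = −Σ pᵢ log₂ pᵢ.
−0.185·log₂(0.185) = 0.4504
−0.216·log₂(0.216) = 0.4776
−0.170·log₂(0.170) = 0.4346
−0.220·log₂(0.220) = 0.4806
−0.209·log₂(0.209) = 0.4720
Sum ≈ 2.3151 → 2.315 bits.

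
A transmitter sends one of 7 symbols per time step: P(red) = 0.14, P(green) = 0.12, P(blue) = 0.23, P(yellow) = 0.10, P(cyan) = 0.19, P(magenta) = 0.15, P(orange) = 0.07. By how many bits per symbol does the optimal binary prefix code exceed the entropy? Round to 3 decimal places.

0.032 bits

Entropy H = −Σ p log₂ p ≈ 2.7184 bits.
Huffman merges: 7/100+1/10→17/100; 3/25+7/50→13/50; 3/20+17/100→8/25; 19/100+23/100→21/50; 13/50+8/25→29/50; 21/50+29/50→1. L = 11/4 ≈ 2.7500.
L − H = 2.7500 − 2.7184 = 0.032 bits.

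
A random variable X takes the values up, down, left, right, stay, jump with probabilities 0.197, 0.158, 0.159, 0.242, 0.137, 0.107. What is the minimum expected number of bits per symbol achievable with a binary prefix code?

2.561 bits/symbol

Repeatedly combine the two least-probable nodes; the expected code length is the sum of the merged weights.
merge 107/1000 + 137/1000 → 61/250
merge 79/500 + 159/1000 → 317/1000
merge 197/1000 + 121/500 → 439/1000
merge 61/250 + 317/1000 → 561/1000
merge 439/1000 + 561/1000 → 1
L = 61/250 + 317/1000 + 439/1000 + 561/1000 + 1 = 2561/1000 = 2.561 bits/symbol.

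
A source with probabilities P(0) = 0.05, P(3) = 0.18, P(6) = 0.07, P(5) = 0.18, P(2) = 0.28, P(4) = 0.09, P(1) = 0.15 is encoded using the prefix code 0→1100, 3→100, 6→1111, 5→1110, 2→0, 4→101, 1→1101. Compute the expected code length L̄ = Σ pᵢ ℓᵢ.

L̄ = Σ pᵢ·ℓᵢ = 0.05·4 + 0.18·3 + 0.07·4 + 0.18·4 + 0.28·1 + 0.09·3 + 0.15·4 = 2.89 bits/symbol.

2.89 bits/symbol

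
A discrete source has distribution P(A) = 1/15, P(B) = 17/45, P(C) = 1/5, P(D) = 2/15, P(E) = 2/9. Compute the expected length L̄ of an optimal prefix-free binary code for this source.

2.2 bits/symbol

Repeatedly combine the two least-probable nodes; the expected code length is the sum of the merged weights.
merge 1/15 + 2/15 → 1/5
merge 1/5 + 1/5 → 2/5
merge 2/9 + 17/45 → 3/5
merge 2/5 + 3/5 → 1
L = 1/5 + 2/5 + 3/5 + 1 = 11/5 = 2.2 bits/symbol.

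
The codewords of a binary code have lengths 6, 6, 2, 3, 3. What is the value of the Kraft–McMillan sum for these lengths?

With common denominator 2^6 = 64: Σ 2^(−ℓᵢ) = 1/64 + 1/64 + 16/64 + 8/64 + 8/64 = 34/64 = 0.53125.

0.53125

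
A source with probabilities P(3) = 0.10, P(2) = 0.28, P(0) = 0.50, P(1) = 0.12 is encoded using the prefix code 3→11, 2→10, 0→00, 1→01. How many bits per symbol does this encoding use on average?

2 bits/symbol

L̄ = Σ pᵢ·ℓᵢ = 0.10·2 + 0.28·2 + 0.50·2 + 0.12·2 = 2 bits/symbol.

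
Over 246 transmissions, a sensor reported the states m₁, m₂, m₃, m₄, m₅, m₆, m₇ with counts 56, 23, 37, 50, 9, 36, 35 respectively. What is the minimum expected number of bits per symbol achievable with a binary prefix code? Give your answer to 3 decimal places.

Probabilities are the counts divided by 246.
Repeatedly combine the two least-probable nodes; the expected code length is the sum of the merged weights.
merge 3/82 + 23/246 → 16/123
merge 16/123 + 35/246 → 67/246
merge 6/41 + 37/246 → 73/246
merge 25/123 + 28/123 → 53/123
merge 67/246 + 73/246 → 70/123
merge 53/123 + 70/123 → 1
L = 16/123 + 67/246 + 73/246 + 53/123 + 70/123 + 1 = 332/123 ≈ 2.699 bits/symbol.

2.699 bits/symbol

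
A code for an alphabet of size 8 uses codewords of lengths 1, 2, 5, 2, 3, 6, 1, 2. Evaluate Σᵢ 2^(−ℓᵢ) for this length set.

With common denominator 2^6 = 64: Σ 2^(−ℓᵢ) = 32/64 + 16/64 + 2/64 + 16/64 + 8/64 + 1/64 + 32/64 + 16/64 = 123/64 = 1.921875.

1.921875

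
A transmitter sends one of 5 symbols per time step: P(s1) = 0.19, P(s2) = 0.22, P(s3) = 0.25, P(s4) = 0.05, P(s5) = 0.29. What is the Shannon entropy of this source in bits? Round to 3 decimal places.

2.170 bits

H = −Σ pᵢ log₂ pᵢ.
−0.19·log₂(0.19) = 0.4552
−0.22·log₂(0.22) = 0.4806
−0.25·log₂(0.25) = 0.5000
−0.05·log₂(0.05) = 0.2161
−0.29·log₂(0.29) = 0.5179
Sum ≈ 2.1698 → 2.170 bits.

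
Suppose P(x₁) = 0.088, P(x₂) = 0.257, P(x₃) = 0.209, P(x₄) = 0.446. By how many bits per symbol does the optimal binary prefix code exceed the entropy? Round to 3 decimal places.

0.047 bits

Entropy H = −Σ p log₂ p ≈ 1.8039 bits.
Huffman merges: 11/125+209/1000→297/1000; 257/1000+297/1000→277/500; 223/500+277/500→1. L = 1851/1000 ≈ 1.8510.
L − H = 1.8510 − 1.8039 = 0.047 bits.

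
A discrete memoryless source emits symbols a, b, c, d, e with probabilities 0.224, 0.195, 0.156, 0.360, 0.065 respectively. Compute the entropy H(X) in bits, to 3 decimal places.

2.148 bits

H = −Σ pᵢ log₂ pᵢ.
−0.224·log₂(0.224) = 0.4835
−0.195·log₂(0.195) = 0.4599
−0.156·log₂(0.156) = 0.4181
−0.360·log₂(0.360) = 0.5306
−0.065·log₂(0.065) = 0.2563
Sum ≈ 2.1485 → 2.148 bits.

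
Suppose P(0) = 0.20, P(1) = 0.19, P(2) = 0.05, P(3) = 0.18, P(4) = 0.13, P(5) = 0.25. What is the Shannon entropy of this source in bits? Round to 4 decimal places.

H = −Σ pᵢ log₂ pᵢ.
−0.20·log₂(0.20) = 0.4644
−0.19·log₂(0.19) = 0.4552
−0.05·log₂(0.05) = 0.2161
−0.18·log₂(0.18) = 0.4453
−0.13·log₂(0.13) = 0.3826
−0.25·log₂(0.25) = 0.5000
Sum ≈ 2.4637 → 2.4637 bits.

2.4637 bits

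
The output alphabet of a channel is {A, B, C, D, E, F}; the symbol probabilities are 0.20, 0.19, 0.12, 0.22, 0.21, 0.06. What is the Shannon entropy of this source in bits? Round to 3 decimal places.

H = −Σ pᵢ log₂ pᵢ.
−0.20·log₂(0.20) = 0.4644
−0.19·log₂(0.19) = 0.4552
−0.12·log₂(0.12) = 0.3671
−0.22·log₂(0.22) = 0.4806
−0.21·log₂(0.21) = 0.4728
−0.06·log₂(0.06) = 0.2435
Sum ≈ 2.4836 → 2.484 bits.

2.484 bits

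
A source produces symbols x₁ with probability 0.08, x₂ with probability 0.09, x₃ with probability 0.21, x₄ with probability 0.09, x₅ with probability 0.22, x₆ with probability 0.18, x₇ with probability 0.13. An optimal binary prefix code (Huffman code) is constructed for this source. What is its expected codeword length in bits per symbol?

Repeatedly combine the two least-probable nodes; the expected code length is the sum of the merged weights.
merge 2/25 + 9/100 → 17/100
merge 9/100 + 13/100 → 11/50
merge 17/100 + 9/50 → 7/20
merge 21/100 + 11/50 → 43/100
merge 11/50 + 7/20 → 57/100
merge 43/100 + 57/100 → 1
L = 17/100 + 11/50 + 7/20 + 43/100 + 57/100 + 1 = 137/50 = 2.74 bits/symbol.

2.74 bits/symbol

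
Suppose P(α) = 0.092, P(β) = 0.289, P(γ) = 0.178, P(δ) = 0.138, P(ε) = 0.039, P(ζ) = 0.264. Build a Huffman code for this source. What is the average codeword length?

Repeatedly combine the two least-probable nodes; the expected code length is the sum of the merged weights.
merge 39/1000 + 23/250 → 131/1000
merge 131/1000 + 69/500 → 269/1000
merge 89/500 + 33/125 → 221/500
merge 269/1000 + 289/1000 → 279/500
merge 221/500 + 279/500 → 1
L = 131/1000 + 269/1000 + 221/500 + 279/500 + 1 = 12/5 = 2.4 bits/symbol.

2.4 bits/symbol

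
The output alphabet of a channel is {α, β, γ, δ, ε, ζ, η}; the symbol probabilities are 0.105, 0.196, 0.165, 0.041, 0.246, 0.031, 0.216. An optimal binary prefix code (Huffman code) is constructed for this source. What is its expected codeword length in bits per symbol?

Repeatedly combine the two least-probable nodes; the expected code length is the sum of the merged weights.
merge 31/1000 + 41/1000 → 9/125
merge 9/125 + 21/200 → 177/1000
merge 33/200 + 177/1000 → 171/500
merge 49/250 + 27/125 → 103/250
merge 123/500 + 171/500 → 147/250
merge 103/250 + 147/250 → 1
L = 9/125 + 177/1000 + 171/500 + 103/250 + 147/250 + 1 = 2591/1000 = 2.591 bits/symbol.

2.591 bits/symbol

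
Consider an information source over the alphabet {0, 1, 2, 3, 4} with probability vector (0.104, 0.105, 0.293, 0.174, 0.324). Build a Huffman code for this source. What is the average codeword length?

Repeatedly combine the two least-probable nodes; the expected code length is the sum of the merged weights.
merge 13/125 + 21/200 → 209/1000
merge 87/500 + 209/1000 → 383/1000
merge 293/1000 + 81/250 → 617/1000
merge 383/1000 + 617/1000 → 1
L = 209/1000 + 383/1000 + 617/1000 + 1 = 2209/1000 = 2.209 bits/symbol.

2.209 bits/symbol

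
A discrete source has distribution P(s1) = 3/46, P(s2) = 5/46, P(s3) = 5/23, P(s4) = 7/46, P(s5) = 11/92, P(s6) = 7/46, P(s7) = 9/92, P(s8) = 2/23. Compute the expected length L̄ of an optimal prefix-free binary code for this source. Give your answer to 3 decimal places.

Repeatedly combine the two least-probable nodes; the expected code length is the sum of the merged weights.
merge 3/46 + 2/23 → 7/46
merge 9/92 + 5/46 → 19/92
merge 11/92 + 7/46 → 25/92
merge 7/46 + 7/46 → 7/23
merge 19/92 + 5/23 → 39/92
merge 25/92 + 7/23 → 53/92
merge 39/92 + 53/92 → 1
L = 7/46 + 19/92 + 25/92 + 7/23 + 39/92 + 53/92 + 1 = 135/46 ≈ 2.935 bits/symbol.

2.935 bits/symbol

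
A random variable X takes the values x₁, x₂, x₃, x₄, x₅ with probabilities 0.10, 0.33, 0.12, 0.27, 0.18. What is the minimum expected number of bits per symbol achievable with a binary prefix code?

Repeatedly combine the two least-probable nodes; the expected code length is the sum of the merged weights.
merge 1/10 + 3/25 → 11/50
merge 9/50 + 11/50 → 2/5
merge 27/100 + 33/100 → 3/5
merge 2/5 + 3/5 → 1
L = 11/50 + 2/5 + 3/5 + 1 = 111/50 = 2.22 bits/symbol.

2.22 bits/symbol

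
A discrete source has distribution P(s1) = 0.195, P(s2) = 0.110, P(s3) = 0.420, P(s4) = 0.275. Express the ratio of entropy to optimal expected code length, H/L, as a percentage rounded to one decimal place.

98.0%

Entropy H = −Σ p log₂ p ≈ 1.8480 bits.
Huffman merges: 11/100+39/200→61/200; 11/40+61/200→29/50; 21/50+29/50→1. L = 377/200 ≈ 1.8850.
Efficiency = H/L = 1.8480/1.8850 = 98.0%.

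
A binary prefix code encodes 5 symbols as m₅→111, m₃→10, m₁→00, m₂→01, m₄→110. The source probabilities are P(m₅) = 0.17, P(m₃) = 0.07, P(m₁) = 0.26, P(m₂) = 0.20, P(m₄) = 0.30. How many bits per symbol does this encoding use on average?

2.47 bits/symbol

L̄ = Σ pᵢ·ℓᵢ = 0.17·3 + 0.07·2 + 0.26·2 + 0.20·2 + 0.30·3 = 2.47 bits/symbol.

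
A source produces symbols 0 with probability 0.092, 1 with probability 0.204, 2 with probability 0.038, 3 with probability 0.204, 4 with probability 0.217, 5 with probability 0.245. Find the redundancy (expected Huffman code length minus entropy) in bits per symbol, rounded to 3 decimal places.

Entropy H = −Σ p log₂ p ≈ 2.4071 bits.
Huffman merges: 19/500+23/250→13/100; 13/100+51/250→167/500; 51/250+217/1000→421/1000; 49/200+167/500→579/1000; 421/1000+579/1000→1. L = 308/125 ≈ 2.4640.
L − H = 2.4640 − 2.4071 = 0.057 bits.

0.057 bits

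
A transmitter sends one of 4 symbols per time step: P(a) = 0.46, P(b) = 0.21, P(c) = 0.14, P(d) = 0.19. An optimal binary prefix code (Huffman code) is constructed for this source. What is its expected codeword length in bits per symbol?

1.87 bits/symbol

Repeatedly combine the two least-probable nodes; the expected code length is the sum of the merged weights.
merge 7/50 + 19/100 → 33/100
merge 21/100 + 33/100 → 27/50
merge 23/50 + 27/50 → 1
L = 33/100 + 27/50 + 1 = 187/100 = 1.87 bits/symbol.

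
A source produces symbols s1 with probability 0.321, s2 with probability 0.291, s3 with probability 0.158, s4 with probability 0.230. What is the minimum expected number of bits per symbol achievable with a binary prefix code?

2 bits/symbol

Repeatedly combine the two least-probable nodes; the expected code length is the sum of the merged weights.
merge 79/500 + 23/100 → 97/250
merge 291/1000 + 321/1000 → 153/250
merge 97/250 + 153/250 → 1
L = 97/250 + 153/250 + 1 = 2 bits/symbol.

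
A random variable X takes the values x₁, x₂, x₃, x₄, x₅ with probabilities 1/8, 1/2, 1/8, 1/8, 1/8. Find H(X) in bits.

Each probability is a power of 1/2, so log₂(1/p) is an integer.
H = Σ p·log₂(1/p) = 1/8·3 + 1/2·1 + 1/8·3 + 1/8·3 + 1/8·3 = 2 bits.

2 bits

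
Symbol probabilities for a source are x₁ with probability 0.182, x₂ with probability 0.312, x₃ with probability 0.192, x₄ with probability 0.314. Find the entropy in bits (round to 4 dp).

1.9535 bits

H = −Σ pᵢ log₂ pᵢ.
−0.182·log₂(0.182) = 0.4474
−0.312·log₂(0.312) = 0.5243
−0.192·log₂(0.192) = 0.4571
−0.314·log₂(0.314) = 0.5247
Sum ≈ 1.9535 → 1.9535 bits.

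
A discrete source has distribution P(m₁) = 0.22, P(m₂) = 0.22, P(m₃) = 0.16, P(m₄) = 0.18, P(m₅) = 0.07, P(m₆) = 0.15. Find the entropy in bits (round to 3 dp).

2.509 bits

H = −Σ pᵢ log₂ pᵢ.
−0.22·log₂(0.22) = 0.4806
−0.22·log₂(0.22) = 0.4806
−0.16·log₂(0.16) = 0.4230
−0.18·log₂(0.18) = 0.4453
−0.07·log₂(0.07) = 0.2686
−0.15·log₂(0.15) = 0.4105
Sum ≈ 2.5086 → 2.509 bits.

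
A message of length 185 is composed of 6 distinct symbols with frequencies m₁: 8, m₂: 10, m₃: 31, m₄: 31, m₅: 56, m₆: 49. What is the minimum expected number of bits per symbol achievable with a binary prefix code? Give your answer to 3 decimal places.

2.362 bits/symbol

Probabilities are the counts divided by 185.
Repeatedly combine the two least-probable nodes; the expected code length is the sum of the merged weights.
merge 8/185 + 2/37 → 18/185
merge 18/185 + 31/185 → 49/185
merge 31/185 + 49/185 → 16/37
merge 49/185 + 56/185 → 21/37
merge 16/37 + 21/37 → 1
L = 18/185 + 49/185 + 16/37 + 21/37 + 1 = 437/185 ≈ 2.362 bits/symbol.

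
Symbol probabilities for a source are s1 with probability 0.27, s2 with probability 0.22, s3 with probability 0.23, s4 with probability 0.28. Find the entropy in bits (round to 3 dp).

1.992 bits

H = −Σ pᵢ log₂ pᵢ.
−0.27·log₂(0.27) = 0.5100
−0.22·log₂(0.22) = 0.4806
−0.23·log₂(0.23) = 0.4877
−0.28·log₂(0.28) = 0.5142
Sum ≈ 1.9925 → 1.992 bits.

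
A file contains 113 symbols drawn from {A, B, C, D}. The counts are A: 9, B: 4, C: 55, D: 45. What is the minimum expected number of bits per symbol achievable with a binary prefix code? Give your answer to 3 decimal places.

1.628 bits/symbol

Probabilities are the counts divided by 113.
Repeatedly combine the two least-probable nodes; the expected code length is the sum of the merged weights.
merge 4/113 + 9/113 → 13/113
merge 13/113 + 45/113 → 58/113
merge 55/113 + 58/113 → 1
L = 13/113 + 58/113 + 1 = 184/113 ≈ 1.628 bits/symbol.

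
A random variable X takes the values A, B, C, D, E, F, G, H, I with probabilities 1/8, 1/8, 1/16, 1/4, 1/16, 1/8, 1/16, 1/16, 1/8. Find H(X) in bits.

3 bits

Each probability is a power of 1/2, so log₂(1/p) is an integer.
H = Σ p·log₂(1/p) = 1/8·3 + 1/8·3 + 1/16·4 + 1/4·2 + 1/16·4 + 1/8·3 + 1/16·4 + 1/16·4 + 1/8·3 = 3 bits.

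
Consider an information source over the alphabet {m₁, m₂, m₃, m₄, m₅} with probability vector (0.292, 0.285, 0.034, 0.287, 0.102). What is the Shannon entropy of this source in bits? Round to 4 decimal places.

2.0533 bits

H = −Σ pᵢ log₂ pᵢ.
−0.292·log₂(0.292) = 0.5186
−0.285·log₂(0.285) = 0.5161
−0.034·log₂(0.034) = 0.1659
−0.287·log₂(0.287) = 0.5169
−0.102·log₂(0.102) = 0.3359
Sum ≈ 2.0533 → 2.0533 bits.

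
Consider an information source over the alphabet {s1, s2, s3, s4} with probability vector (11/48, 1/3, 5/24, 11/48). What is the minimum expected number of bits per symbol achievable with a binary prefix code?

Repeatedly combine the two least-probable nodes; the expected code length is the sum of the merged weights.
merge 5/24 + 11/48 → 7/16
merge 11/48 + 1/3 → 9/16
merge 7/16 + 9/16 → 1
L = 7/16 + 9/16 + 1 = 2 bits/symbol.

2 bits/symbol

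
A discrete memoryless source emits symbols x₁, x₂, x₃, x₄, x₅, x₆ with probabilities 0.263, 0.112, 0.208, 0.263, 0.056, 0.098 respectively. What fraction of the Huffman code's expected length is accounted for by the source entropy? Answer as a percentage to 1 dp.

99.2%

Entropy H = −Σ p log₂ p ≈ 2.3997 bits.
Huffman merges: 7/125+49/500→77/500; 14/125+77/500→133/500; 26/125+263/1000→471/1000; 263/1000+133/500→529/1000; 471/1000+529/1000→1. L = 121/50 ≈ 2.4200.
Efficiency = H/L = 2.3997/2.4200 = 99.2%.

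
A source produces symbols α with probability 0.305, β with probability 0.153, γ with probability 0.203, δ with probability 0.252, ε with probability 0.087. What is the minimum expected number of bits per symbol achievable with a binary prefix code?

Repeatedly combine the two least-probable nodes; the expected code length is the sum of the merged weights.
merge 87/1000 + 153/1000 → 6/25
merge 203/1000 + 6/25 → 443/1000
merge 63/250 + 61/200 → 557/1000
merge 443/1000 + 557/1000 → 1
L = 6/25 + 443/1000 + 557/1000 + 1 = 56/25 = 2.24 bits/symbol.

2.24 bits/symbol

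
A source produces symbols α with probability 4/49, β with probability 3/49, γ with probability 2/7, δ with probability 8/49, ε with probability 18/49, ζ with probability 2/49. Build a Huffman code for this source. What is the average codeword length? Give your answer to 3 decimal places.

Repeatedly combine the two least-probable nodes; the expected code length is the sum of the merged weights.
merge 2/49 + 3/49 → 5/49
merge 4/49 + 5/49 → 9/49
merge 8/49 + 9/49 → 17/49
merge 2/7 + 17/49 → 31/49
merge 18/49 + 31/49 → 1
L = 5/49 + 9/49 + 17/49 + 31/49 + 1 = 111/49 ≈ 2.265 bits/symbol.

2.265 bits/symbol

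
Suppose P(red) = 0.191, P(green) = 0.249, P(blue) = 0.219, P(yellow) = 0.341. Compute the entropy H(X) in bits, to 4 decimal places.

H = −Σ pᵢ log₂ pᵢ.
−0.191·log₂(0.191) = 0.4562
−0.249·log₂(0.249) = 0.4994
−0.219·log₂(0.219) = 0.4798
−0.341·log₂(0.341) = 0.5293
Sum ≈ 1.9647 → 1.9647 bits.

1.9647 bits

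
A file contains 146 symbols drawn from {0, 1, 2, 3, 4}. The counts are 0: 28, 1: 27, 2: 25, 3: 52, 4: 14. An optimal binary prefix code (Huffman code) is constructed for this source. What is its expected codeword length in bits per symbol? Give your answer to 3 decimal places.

Probabilities are the counts divided by 146.
Repeatedly combine the two least-probable nodes; the expected code length is the sum of the merged weights.
merge 7/73 + 25/146 → 39/146
merge 27/146 + 14/73 → 55/146
merge 39/146 + 26/73 → 91/146
merge 55/146 + 91/146 → 1
L = 39/146 + 55/146 + 91/146 + 1 = 331/146 ≈ 2.267 bits/symbol.

2.267 bits/symbol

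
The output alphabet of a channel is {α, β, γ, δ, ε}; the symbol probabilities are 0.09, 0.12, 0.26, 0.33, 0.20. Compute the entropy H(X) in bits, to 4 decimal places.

H = −Σ pᵢ log₂ pᵢ.
−0.09·log₂(0.09) = 0.3127
−0.12·log₂(0.12) = 0.3671
−0.26·log₂(0.26) = 0.5053
−0.33·log₂(0.33) = 0.5278
−0.20·log₂(0.20) = 0.4644
Sum ≈ 2.1772 → 2.1772 bits.

2.1772 bits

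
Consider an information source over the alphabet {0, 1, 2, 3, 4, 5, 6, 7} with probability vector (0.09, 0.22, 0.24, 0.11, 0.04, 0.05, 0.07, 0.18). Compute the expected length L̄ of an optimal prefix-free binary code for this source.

Repeatedly combine the two least-probable nodes; the expected code length is the sum of the merged weights.
merge 1/25 + 1/20 → 9/100
merge 7/100 + 9/100 → 4/25
merge 9/100 + 11/100 → 1/5
merge 4/25 + 9/50 → 17/50
merge 1/5 + 11/50 → 21/50
merge 6/25 + 17/50 → 29/50
merge 21/50 + 29/50 → 1
L = 9/100 + 4/25 + 1/5 + 17/50 + 21/50 + 29/50 + 1 = 279/100 = 2.79 bits/symbol.

2.79 bits/symbol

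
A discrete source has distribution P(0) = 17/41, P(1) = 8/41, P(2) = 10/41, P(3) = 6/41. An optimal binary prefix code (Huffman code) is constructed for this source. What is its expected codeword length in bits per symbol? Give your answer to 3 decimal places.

1.927 bits/symbol

Repeatedly combine the two least-probable nodes; the expected code length is the sum of the merged weights.
merge 6/41 + 8/41 → 14/41
merge 10/41 + 14/41 → 24/41
merge 17/41 + 24/41 → 1
L = 14/41 + 24/41 + 1 = 79/41 ≈ 1.927 bits/symbol.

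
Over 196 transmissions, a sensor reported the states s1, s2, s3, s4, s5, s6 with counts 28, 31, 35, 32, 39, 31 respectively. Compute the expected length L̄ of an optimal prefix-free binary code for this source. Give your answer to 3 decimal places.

Probabilities are the counts divided by 196.
Repeatedly combine the two least-probable nodes; the expected code length is the sum of the merged weights.
merge 1/7 + 31/196 → 59/196
merge 31/196 + 8/49 → 9/28
merge 5/28 + 39/196 → 37/98
merge 59/196 + 9/28 → 61/98
merge 37/98 + 61/98 → 1
L = 59/196 + 9/28 + 37/98 + 61/98 + 1 = 257/98 ≈ 2.622 bits/symbol.

2.622 bits/symbol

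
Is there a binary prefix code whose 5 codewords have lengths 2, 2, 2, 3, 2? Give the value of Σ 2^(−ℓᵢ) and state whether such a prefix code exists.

With common denominator 2^3 = 8: Σ 2^(−ℓᵢ) = 2/8 + 2/8 + 2/8 + 1/8 + 2/8 = 9/8 = 1.125.
Kraft's inequality requires Σ ≤ 1; here Σ = 1.125 > 1, so no such prefix code exists.

1.125; no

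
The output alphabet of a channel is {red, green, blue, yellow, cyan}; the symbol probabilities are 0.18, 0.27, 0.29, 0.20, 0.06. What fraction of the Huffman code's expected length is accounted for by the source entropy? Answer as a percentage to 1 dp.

Entropy H = −Σ p log₂ p ≈ 2.1812 bits.
Huffman merges: 3/50+9/50→6/25; 1/5+6/25→11/25; 27/100+29/100→14/25; 11/25+14/25→1. L = 56/25 ≈ 2.2400.
Efficiency = H/L = 2.1812/2.2400 = 97.4%.

97.4%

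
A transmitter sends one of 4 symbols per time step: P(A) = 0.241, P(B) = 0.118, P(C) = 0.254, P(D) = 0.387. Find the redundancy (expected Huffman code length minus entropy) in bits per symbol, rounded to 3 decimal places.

0.081 bits

Entropy H = −Σ p log₂ p ≈ 1.8908 bits.
Huffman merges: 59/500+241/1000→359/1000; 127/500+359/1000→613/1000; 387/1000+613/1000→1. L = 493/250 ≈ 1.9720.
L − H = 1.9720 − 1.8908 = 0.081 bits.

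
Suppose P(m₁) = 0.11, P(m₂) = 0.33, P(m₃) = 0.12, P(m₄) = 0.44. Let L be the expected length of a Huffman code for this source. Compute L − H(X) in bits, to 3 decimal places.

Entropy H = −Σ p log₂ p ≈ 1.7663 bits.
Huffman merges: 11/100+3/25→23/100; 23/100+33/100→14/25; 11/25+14/25→1. L = 179/100 ≈ 1.7900.
L − H = 1.7900 − 1.7663 = 0.024 bits.

0.024 bits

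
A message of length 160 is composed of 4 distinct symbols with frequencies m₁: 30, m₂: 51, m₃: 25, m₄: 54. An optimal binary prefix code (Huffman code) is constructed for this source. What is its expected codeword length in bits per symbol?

Probabilities are the counts divided by 160.
Repeatedly combine the two least-probable nodes; the expected code length is the sum of the merged weights.
merge 5/32 + 3/16 → 11/32
merge 51/160 + 27/80 → 21/32
merge 11/32 + 21/32 → 1
L = 11/32 + 21/32 + 1 = 2 bits/symbol.

2 bits/symbol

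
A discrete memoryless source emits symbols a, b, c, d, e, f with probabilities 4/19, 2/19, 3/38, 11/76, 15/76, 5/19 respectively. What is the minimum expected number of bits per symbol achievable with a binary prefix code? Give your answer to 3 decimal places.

2.513 bits/symbol

Repeatedly combine the two least-probable nodes; the expected code length is the sum of the merged weights.
merge 3/38 + 2/19 → 7/38
merge 11/76 + 7/38 → 25/76
merge 15/76 + 4/19 → 31/76
merge 5/19 + 25/76 → 45/76
merge 31/76 + 45/76 → 1
L = 7/38 + 25/76 + 31/76 + 45/76 + 1 = 191/76 ≈ 2.513 bits/symbol.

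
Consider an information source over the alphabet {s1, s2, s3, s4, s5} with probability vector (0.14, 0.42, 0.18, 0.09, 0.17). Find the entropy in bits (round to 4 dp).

H = −Σ pᵢ log₂ pᵢ.
−0.14·log₂(0.14) = 0.3971
−0.42·log₂(0.42) = 0.5256
−0.18·log₂(0.18) = 0.4453
−0.09·log₂(0.09) = 0.3127
−0.17·log₂(0.17) = 0.4346
Sum ≈ 2.1153 → 2.1153 bits.

2.1153 bits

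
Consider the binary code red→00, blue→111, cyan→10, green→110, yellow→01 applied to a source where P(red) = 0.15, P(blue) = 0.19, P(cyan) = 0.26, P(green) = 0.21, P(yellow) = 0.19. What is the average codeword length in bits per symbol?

L̄ = Σ pᵢ·ℓᵢ = 0.15·2 + 0.19·3 + 0.26·2 + 0.21·3 + 0.19·2 = 2.4 bits/symbol.

2.4 bits/symbol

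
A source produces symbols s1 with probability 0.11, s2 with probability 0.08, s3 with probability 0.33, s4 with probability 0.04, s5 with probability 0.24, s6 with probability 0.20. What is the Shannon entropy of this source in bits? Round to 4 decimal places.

H = −Σ pᵢ log₂ pᵢ.
−0.11·log₂(0.11) = 0.3503
−0.08·log₂(0.08) = 0.2915
−0.33·log₂(0.33) = 0.5278
−0.04·log₂(0.04) = 0.1858
−0.24·log₂(0.24) = 0.4941
−0.20·log₂(0.20) = 0.4644
Sum ≈ 2.3139 → 2.3139 bits.

2.3139 bits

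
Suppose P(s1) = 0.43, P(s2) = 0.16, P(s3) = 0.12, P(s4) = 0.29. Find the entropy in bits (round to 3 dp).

1.832 bits

H = −Σ pᵢ log₂ pᵢ.
−0.43·log₂(0.43) = 0.5236
−0.16·log₂(0.16) = 0.4230
−0.12·log₂(0.12) = 0.3671
−0.29·log₂(0.29) = 0.5179
Sum ≈ 1.8316 → 1.832 bits.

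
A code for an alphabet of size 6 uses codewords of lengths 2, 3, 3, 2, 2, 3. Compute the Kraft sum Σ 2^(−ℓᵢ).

1.125

With common denominator 2^3 = 8: Σ 2^(−ℓᵢ) = 2/8 + 1/8 + 1/8 + 2/8 + 2/8 + 1/8 = 9/8 = 1.125.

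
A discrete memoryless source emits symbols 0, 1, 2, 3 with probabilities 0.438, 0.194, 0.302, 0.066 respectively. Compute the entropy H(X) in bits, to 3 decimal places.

H = −Σ pᵢ log₂ pᵢ.
−0.438·log₂(0.438) = 0.5217
−0.194·log₂(0.194) = 0.4590
−0.302·log₂(0.302) = 0.5217
−0.066·log₂(0.066) = 0.2588
Sum ≈ 1.7611 → 1.761 bits.

1.761 bits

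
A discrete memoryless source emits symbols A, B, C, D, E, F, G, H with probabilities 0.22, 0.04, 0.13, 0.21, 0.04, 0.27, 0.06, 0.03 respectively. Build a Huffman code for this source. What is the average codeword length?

Repeatedly combine the two least-probable nodes; the expected code length is the sum of the merged weights.
merge 3/100 + 1/25 → 7/100
merge 1/25 + 3/50 → 1/10
merge 7/100 + 1/10 → 17/100
merge 13/100 + 17/100 → 3/10
merge 21/100 + 11/50 → 43/100
merge 27/100 + 3/10 → 57/100
merge 43/100 + 57/100 → 1
L = 7/100 + 1/10 + 17/100 + 3/10 + 43/100 + 57/100 + 1 = 66/25 = 2.64 bits/symbol.

2.64 bits/symbol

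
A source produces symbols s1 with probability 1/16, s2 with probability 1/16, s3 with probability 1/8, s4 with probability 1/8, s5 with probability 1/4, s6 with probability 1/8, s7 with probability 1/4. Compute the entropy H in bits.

2.625 bits

Each probability is a power of 1/2, so log₂(1/p) is an integer.
H = Σ p·log₂(1/p) = 1/16·4 + 1/16·4 + 1/8·3 + 1/8·3 + 1/4·2 + 1/8·3 + 1/4·2 = 2.625 bits.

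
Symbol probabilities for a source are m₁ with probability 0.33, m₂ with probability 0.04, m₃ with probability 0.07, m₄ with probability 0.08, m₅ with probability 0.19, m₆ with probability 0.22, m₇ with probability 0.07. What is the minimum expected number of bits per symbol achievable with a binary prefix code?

2.52 bits/symbol

Repeatedly combine the two least-probable nodes; the expected code length is the sum of the merged weights.
merge 1/25 + 7/100 → 11/100
merge 7/100 + 2/25 → 3/20
merge 11/100 + 3/20 → 13/50
merge 19/100 + 11/50 → 41/100
merge 13/50 + 33/100 → 59/100
merge 41/100 + 59/100 → 1
L = 11/100 + 3/20 + 13/50 + 41/100 + 59/100 + 1 = 63/25 = 2.52 bits/symbol.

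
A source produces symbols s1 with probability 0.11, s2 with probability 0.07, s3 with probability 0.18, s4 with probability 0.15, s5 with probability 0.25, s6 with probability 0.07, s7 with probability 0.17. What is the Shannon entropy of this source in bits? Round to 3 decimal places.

2.678 bits

H = −Σ pᵢ log₂ pᵢ.
−0.11·log₂(0.11) = 0.3503
−0.07·log₂(0.07) = 0.2686
−0.18·log₂(0.18) = 0.4453
−0.15·log₂(0.15) = 0.4105
−0.25·log₂(0.25) = 0.5000
−0.07·log₂(0.07) = 0.2686
−0.17·log₂(0.17) = 0.4346
Sum ≈ 2.6778 → 2.678 bits.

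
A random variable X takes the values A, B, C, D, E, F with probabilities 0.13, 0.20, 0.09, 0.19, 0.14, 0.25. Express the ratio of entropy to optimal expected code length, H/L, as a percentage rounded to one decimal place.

Entropy H = −Σ p log₂ p ≈ 2.5120 bits.
Huffman merges: 9/100+13/100→11/50; 7/50+19/100→33/100; 1/5+11/50→21/50; 1/4+33/100→29/50; 21/50+29/50→1. L = 51/20 ≈ 2.5500.
Efficiency = H/L = 2.5120/2.5500 = 98.5%.

98.5%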